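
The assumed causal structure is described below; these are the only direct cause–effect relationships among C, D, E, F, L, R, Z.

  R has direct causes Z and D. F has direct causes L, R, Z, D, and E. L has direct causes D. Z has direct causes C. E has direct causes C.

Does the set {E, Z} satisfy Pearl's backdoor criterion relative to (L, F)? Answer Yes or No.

Backdoor paths from L to F (paths whose first edge points into L):
  P1: L <- D -> R <- Z <- C -> E -> F
  P2: L <- D -> R <- Z -> F
  P3: L <- D -> R -> F
  P4: L <- D -> F
Condition 1 (no descendant of L in the set): holds — descendants of L are {F}; none are in {E, Z}.
Condition 2 (every backdoor path blocked by {E, Z}):
  P1: blocked at collider R (neither it nor any descendant is in the conditioning set).
  P2: blocked at collider R (neither it nor any descendant is in the conditioning set).
  P3: open — no interior node is in the conditioning set.
  P4: open — no interior node is in the conditioning set.
{E, Z} does not satisfy the backdoor criterion.

No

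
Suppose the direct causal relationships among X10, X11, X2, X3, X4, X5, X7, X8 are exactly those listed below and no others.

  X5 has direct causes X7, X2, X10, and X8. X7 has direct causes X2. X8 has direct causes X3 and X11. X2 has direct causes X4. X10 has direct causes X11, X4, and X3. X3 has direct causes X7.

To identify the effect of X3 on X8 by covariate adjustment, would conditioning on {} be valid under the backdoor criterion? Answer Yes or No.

Backdoor paths from X3 to X8 (paths whose first edge points into X3):
  P1: X3 <- X7 <- X2 <- X4 -> X10 <- X11 -> X8
  P2: X3 <- X7 <- X2 <- X4 -> X10 -> X5 <- X8
  P3: X3 <- X7 <- X2 -> X5 <- X10 <- X11 -> X8
  P4: X3 <- X7 <- X2 -> X5 <- X8
  P5: X3 <- X7 -> X5 <- X2 <- X4 -> X10 <- X11 -> X8
  P6: X3 <- X7 -> X5 <- X10 <- X11 -> X8
  P7: X3 <- X7 -> X5 <- X8
Condition 1 (no descendant of X3 in the set): holds — descendants of X3 are {X10, X5, X8}; none are in {}.
Condition 2 (every backdoor path blocked by {}):
  P1: blocked at collider X10 (neither it nor any descendant is in the conditioning set).
  P2: blocked at collider X5 (neither it nor any descendant is in the conditioning set).
  P3: blocked at collider X5 (neither it nor any descendant is in the conditioning set).
  P4: blocked at collider X5 (neither it nor any descendant is in the conditioning set).
  P5: blocked at collider X5 (neither it nor any descendant is in the conditioning set).
  P6: blocked at collider X5 (neither it nor any descendant is in the conditioning set).
  P7: blocked at collider X5 (neither it nor any descendant is in the conditioning set).
{} satisfies the backdoor criterion.

Yes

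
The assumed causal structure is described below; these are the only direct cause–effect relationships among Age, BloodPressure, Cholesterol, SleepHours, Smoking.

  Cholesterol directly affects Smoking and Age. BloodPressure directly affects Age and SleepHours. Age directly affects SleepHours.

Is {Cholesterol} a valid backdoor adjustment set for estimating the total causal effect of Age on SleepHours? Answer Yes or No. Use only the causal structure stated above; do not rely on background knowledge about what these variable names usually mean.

No

Backdoor paths from Age to SleepHours (paths whose first edge points into Age):
  P1: Age <- BloodPressure -> SleepHours
Condition 1 (no descendant of Age in the set): holds — descendants of Age are {SleepHours}; none are in {Cholesterol}.
Condition 2 (every backdoor path blocked by {Cholesterol}):
  P1: open — no interior node is in the conditioning set.
{Cholesterol} does not satisfy the backdoor criterion.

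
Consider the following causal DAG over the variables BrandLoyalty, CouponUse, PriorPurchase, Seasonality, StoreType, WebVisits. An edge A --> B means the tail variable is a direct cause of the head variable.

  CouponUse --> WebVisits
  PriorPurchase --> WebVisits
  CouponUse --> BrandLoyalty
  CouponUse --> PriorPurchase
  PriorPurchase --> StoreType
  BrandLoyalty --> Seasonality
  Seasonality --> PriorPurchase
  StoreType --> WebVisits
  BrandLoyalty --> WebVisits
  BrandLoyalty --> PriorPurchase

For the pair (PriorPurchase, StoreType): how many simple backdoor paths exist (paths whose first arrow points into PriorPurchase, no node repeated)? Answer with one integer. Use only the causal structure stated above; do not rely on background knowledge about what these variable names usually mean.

6

A backdoor path from PriorPurchase to StoreType is any simple undirected path whose first edge points into PriorPurchase (i.e. leaves PriorPurchase via a parent).
Parents of PriorPurchase: {BrandLoyalty, CouponUse, Seasonality}.
Enumerating:
  P1: PriorPurchase <- CouponUse -> BrandLoyalty -> WebVisits <- StoreType
  P2: PriorPurchase <- CouponUse -> WebVisits <- StoreType
  P3: PriorPurchase <- BrandLoyalty <- CouponUse -> WebVisits <- StoreType
  P4: PriorPurchase <- BrandLoyalty -> WebVisits <- StoreType
  P5: PriorPurchase <- Seasonality <- BrandLoyalty <- CouponUse -> WebVisits <- StoreType
  P6: PriorPurchase <- Seasonality <- BrandLoyalty -> WebVisits <- StoreType
That exhausts the simple backdoor paths. Count: 6.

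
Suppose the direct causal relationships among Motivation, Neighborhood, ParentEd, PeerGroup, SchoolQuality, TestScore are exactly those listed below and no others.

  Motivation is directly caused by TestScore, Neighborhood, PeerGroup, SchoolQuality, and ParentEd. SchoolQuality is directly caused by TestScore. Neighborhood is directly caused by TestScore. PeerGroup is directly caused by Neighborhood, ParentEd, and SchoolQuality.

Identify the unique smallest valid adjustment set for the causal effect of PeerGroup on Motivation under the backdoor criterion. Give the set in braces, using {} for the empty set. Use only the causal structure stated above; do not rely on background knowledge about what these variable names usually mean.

Variables eligible for adjustment (non-descendants of PeerGroup, excluding PeerGroup and Motivation): {Neighborhood, ParentEd, SchoolQuality, TestScore}.
Backdoor paths from PeerGroup to Motivation:
  P1: PeerGroup <- ParentEd -> Motivation
  P2: PeerGroup <- Neighborhood <- TestScore -> SchoolQuality -> Motivation
  P3: PeerGroup <- Neighborhood <- TestScore -> Motivation
  P4: PeerGroup <- Neighborhood -> Motivation
  P5: PeerGroup <- SchoolQuality <- TestScore -> Neighborhood -> Motivation
  P6: PeerGroup <- SchoolQuality <- TestScore -> Motivation
  P7: PeerGroup <- SchoolQuality -> Motivation
The empty set is not sufficient: P1 (PeerGroup <- ParentEd -> Motivation) has no collider blocking it and no conditioned non-collider, so it is open.
Try {Neighborhood, ParentEd, SchoolQuality}:
  P1: blocked at fork node ParentEd ∈ conditioning set.
  P2: blocked at chain node Neighborhood ∈ conditioning set.
  P3: blocked at chain node Neighborhood ∈ conditioning set.
  P4: blocked at fork node Neighborhood ∈ conditioning set.
  P5: blocked at chain node SchoolQuality ∈ conditioning set.
  P6: blocked at chain node SchoolQuality ∈ conditioning set.
  P7: blocked at fork node SchoolQuality ∈ conditioning set.
{Neighborhood, ParentEd, SchoolQuality} contains no descendant of PeerGroup and blocks every backdoor path.
Every element of {Neighborhood, ParentEd, SchoolQuality} is needed (dropping Neighborhood leaves P3 open; dropping ParentEd leaves P1 open; dropping SchoolQuality leaves P6 open), so no proper subset is valid.
Among all size-3 subsets of the eligible variables, only {Neighborhood, ParentEd, SchoolQuality} blocks every backdoor path, so it is the unique smallest valid adjustment set.

{Neighborhood, ParentEd, SchoolQuality}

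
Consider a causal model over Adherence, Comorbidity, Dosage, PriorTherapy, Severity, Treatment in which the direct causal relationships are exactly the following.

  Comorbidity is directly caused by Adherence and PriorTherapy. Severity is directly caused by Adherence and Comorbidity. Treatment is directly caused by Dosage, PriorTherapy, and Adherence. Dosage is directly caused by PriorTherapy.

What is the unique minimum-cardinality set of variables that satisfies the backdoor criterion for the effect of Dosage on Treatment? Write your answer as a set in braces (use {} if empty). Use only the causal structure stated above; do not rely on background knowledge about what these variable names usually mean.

Variables eligible for adjustment (non-descendants of Dosage, excluding Dosage and Treatment): {Adherence, Comorbidity, PriorTherapy, Severity}.
Backdoor paths from Dosage to Treatment:
  P1: Dosage <- PriorTherapy -> Comorbidity <- Adherence -> Treatment
  P2: Dosage <- PriorTherapy -> Comorbidity -> Severity <- Adherence -> Treatment
  P3: Dosage <- PriorTherapy -> Treatment
The empty set is not sufficient: P3 (Dosage <- PriorTherapy -> Treatment) has no collider blocking it and no conditioned non-collider, so it is open.
Try {PriorTherapy}:
  P1: blocked at fork node PriorTherapy ∈ conditioning set.
  P2: blocked at fork node PriorTherapy ∈ conditioning set.
  P3: blocked at fork node PriorTherapy ∈ conditioning set.
{PriorTherapy} contains no descendant of Dosage and blocks every backdoor path.
No other singleton works — e.g. {Adherence} leaves P3 open — so {PriorTherapy} is the unique smallest valid adjustment set.

{PriorTherapy}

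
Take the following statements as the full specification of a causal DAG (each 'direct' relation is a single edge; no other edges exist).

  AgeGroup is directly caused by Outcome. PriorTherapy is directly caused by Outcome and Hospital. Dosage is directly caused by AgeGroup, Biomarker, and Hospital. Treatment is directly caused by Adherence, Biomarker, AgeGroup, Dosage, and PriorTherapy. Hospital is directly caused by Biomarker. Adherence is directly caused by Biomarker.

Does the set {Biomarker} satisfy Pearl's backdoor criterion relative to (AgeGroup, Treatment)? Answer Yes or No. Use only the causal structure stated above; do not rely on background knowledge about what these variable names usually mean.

No

Backdoor paths from AgeGroup to Treatment (paths whose first edge points into AgeGroup):
  P1: AgeGroup <- Outcome -> PriorTherapy <- Hospital <- Biomarker -> Dosage -> Treatment
  P2: AgeGroup <- Outcome -> PriorTherapy <- Hospital <- Biomarker -> Adherence -> Treatment
  P3: AgeGroup <- Outcome -> PriorTherapy <- Hospital <- Biomarker -> Treatment
  P4: AgeGroup <- Outcome -> PriorTherapy <- Hospital -> Dosage <- Biomarker -> Adherence -> Treatment
  P5: AgeGroup <- Outcome -> PriorTherapy <- Hospital -> Dosage <- Biomarker -> Treatment
  P6: AgeGroup <- Outcome -> PriorTherapy <- Hospital -> Dosage -> Treatment
  P7: AgeGroup <- Outcome -> PriorTherapy -> Treatment
Condition 1 (no descendant of AgeGroup in the set): holds — descendants of AgeGroup are {Dosage, Treatment}; none are in {Biomarker}.
Condition 2 (every backdoor path blocked by {Biomarker}):
  P1: blocked at collider PriorTherapy (neither it nor any descendant is in the conditioning set).
  P2: blocked at collider PriorTherapy (neither it nor any descendant is in the conditioning set).
  P3: blocked at collider PriorTherapy (neither it nor any descendant is in the conditioning set).
  P4: blocked at collider PriorTherapy (neither it nor any descendant is in the conditioning set).
  P5: blocked at collider PriorTherapy (neither it nor any descendant is in the conditioning set).
  P6: blocked at collider PriorTherapy (neither it nor any descendant is in the conditioning set).
  P7: open — no interior node is in the conditioning set.
{Biomarker} does not satisfy the backdoor criterion.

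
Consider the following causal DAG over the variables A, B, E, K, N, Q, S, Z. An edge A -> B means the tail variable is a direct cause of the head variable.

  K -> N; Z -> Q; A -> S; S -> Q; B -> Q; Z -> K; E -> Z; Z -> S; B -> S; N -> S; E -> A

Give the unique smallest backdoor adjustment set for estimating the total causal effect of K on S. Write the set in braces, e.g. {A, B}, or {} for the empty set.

{Z}

Variables eligible for adjustment (non-descendants of K, excluding K and S): {A, B, E, Z}.
Backdoor paths from K to S:
  P1: K <- Z <- E -> A -> S
  P2: K <- Z -> S
  P3: K <- Z -> Q <- B -> S
  P4: K <- Z -> Q <- S
The empty set is not sufficient: P1 (K <- Z <- E -> A -> S) has no collider blocking it and no conditioned non-collider, so it is open.
Try {Z}:
  P1: blocked at chain node Z ∈ conditioning set.
  P2: blocked at fork node Z ∈ conditioning set.
  P3: blocked at fork node Z ∈ conditioning set.
  P4: blocked at fork node Z ∈ conditioning set.
{Z} contains no descendant of K and blocks every backdoor path.
No other singleton works — e.g. {B} leaves P1 open — so {Z} is the unique smallest valid adjustment set.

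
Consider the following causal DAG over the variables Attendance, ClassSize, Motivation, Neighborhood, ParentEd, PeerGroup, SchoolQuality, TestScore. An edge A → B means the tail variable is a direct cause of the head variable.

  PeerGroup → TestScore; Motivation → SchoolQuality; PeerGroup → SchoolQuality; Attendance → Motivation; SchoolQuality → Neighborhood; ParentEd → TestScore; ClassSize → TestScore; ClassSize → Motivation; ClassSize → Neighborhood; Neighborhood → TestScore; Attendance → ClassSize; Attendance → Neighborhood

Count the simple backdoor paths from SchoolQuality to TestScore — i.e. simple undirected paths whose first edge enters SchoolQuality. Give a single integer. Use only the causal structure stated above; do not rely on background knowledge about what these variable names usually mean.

A backdoor path from SchoolQuality to TestScore is any simple undirected path whose first edge points into SchoolQuality (i.e. leaves SchoolQuality via a parent).
Parents of SchoolQuality: {Motivation, PeerGroup}.
Enumerating:
  P1: SchoolQuality <- PeerGroup -> TestScore
  P2: SchoolQuality <- Motivation <- Attendance -> ClassSize -> Neighborhood -> TestScore
  P3: SchoolQuality <- Motivation <- Attendance -> ClassSize -> TestScore
  P4: SchoolQuality <- Motivation <- Attendance -> Neighborhood <- ClassSize -> TestScore
  P5: SchoolQuality <- Motivation <- Attendance -> Neighborhood -> TestScore
  P6: SchoolQuality <- Motivation <- ClassSize <- Attendance -> Neighborhood -> TestScore
  P7: SchoolQuality <- Motivation <- ClassSize -> Neighborhood -> TestScore
  P8: SchoolQuality <- Motivation <- ClassSize -> TestScore
That exhausts the simple backdoor paths. Count: 8.

8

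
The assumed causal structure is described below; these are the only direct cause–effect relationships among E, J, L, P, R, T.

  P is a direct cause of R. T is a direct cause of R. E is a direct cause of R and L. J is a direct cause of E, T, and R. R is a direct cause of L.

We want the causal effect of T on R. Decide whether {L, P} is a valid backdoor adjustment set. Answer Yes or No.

Backdoor paths from T to R (paths whose first edge points into T):
  P1: T <- J -> E -> R
  P2: T <- J -> E -> L <- R
  P3: T <- J -> R
Condition 1 (no descendant of T in the set): FAILS — L is a descendant of T.
Condition 2 (every backdoor path blocked by {L, P}):
  P1: open — no interior node is in the conditioning set.
  P2: open — collider(s) L are conditioned on (or have a conditioned descendant) and no non-collider on the path is in the set.
  P3: open — no interior node is in the conditioning set.
{L, P} does not satisfy the backdoor criterion.

No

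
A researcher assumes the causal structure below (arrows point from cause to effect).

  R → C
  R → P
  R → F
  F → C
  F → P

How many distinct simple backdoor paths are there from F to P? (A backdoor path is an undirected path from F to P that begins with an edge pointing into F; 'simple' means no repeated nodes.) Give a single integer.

1

A backdoor path from F to P is any simple undirected path whose first edge points into F (i.e. leaves F via a parent).
Parents of F: {R}.
Enumerating:
  P1: F <- R -> P
That exhausts the simple backdoor paths. Count: 1.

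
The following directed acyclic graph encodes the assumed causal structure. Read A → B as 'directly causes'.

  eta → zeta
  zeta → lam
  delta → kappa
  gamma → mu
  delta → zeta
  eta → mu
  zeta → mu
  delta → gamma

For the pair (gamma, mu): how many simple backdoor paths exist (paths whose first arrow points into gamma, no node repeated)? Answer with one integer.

2

A backdoor path from gamma to mu is any simple undirected path whose first edge points into gamma (i.e. leaves gamma via a parent).
Parents of gamma: {delta}.
Enumerating:
  P1: gamma <- delta -> zeta <- eta -> mu
  P2: gamma <- delta -> zeta -> mu
That exhausts the simple backdoor paths. Count: 2.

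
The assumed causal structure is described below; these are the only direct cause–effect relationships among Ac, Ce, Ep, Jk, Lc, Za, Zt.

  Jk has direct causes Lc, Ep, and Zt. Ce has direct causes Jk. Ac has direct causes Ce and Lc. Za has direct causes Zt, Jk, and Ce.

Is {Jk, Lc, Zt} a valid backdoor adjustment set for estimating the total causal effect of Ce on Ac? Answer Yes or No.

Yes

Backdoor paths from Ce to Ac (paths whose first edge points into Ce):
  P1: Ce <- Jk <- Lc -> Ac
Condition 1 (no descendant of Ce in the set): holds — descendants of Ce are {Ac, Za}; none are in {Jk, Lc, Zt}.
Condition 2 (every backdoor path blocked by {Jk, Lc, Zt}):
  P1: blocked at chain node Jk ∈ conditioning set.
{Jk, Lc, Zt} satisfies the backdoor criterion.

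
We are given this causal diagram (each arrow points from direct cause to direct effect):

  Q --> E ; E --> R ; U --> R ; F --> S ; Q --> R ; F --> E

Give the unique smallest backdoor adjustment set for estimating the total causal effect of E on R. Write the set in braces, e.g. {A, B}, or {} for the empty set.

{Q}

Variables eligible for adjustment (non-descendants of E, excluding E and R): {F, Q, S, U}.
Backdoor paths from E to R:
  P1: E <- Q -> R
The empty set is not sufficient: P1 (E <- Q -> R) has no collider blocking it and no conditioned non-collider, so it is open.
Try {Q}:
  P1: blocked at fork node Q ∈ conditioning set.
{Q} contains no descendant of E and blocks every backdoor path.
No other singleton works — e.g. {F} leaves P1 open — so {Q} is the unique smallest valid adjustment set.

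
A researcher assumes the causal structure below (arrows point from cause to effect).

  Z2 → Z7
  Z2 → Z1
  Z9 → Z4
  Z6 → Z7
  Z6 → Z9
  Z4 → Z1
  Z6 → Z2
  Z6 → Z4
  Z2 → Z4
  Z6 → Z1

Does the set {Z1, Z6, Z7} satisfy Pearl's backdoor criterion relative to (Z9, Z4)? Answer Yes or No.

Backdoor paths from Z9 to Z4 (paths whose first edge points into Z9):
  P1: Z9 <- Z6 -> Z2 -> Z4
  P2: Z9 <- Z6 -> Z2 -> Z1 <- Z4
  P3: Z9 <- Z6 -> Z7 <- Z2 -> Z4
  P4: Z9 <- Z6 -> Z7 <- Z2 -> Z1 <- Z4
  P5: Z9 <- Z6 -> Z4
  P6: Z9 <- Z6 -> Z1 <- Z2 -> Z4
  P7: Z9 <- Z6 -> Z1 <- Z4
Condition 1 (no descendant of Z9 in the set): FAILS — Z1 is a descendant of Z9.
Condition 2 (every backdoor path blocked by {Z1, Z6, Z7}):
  P1: blocked at fork node Z6 ∈ conditioning set.
  P2: blocked at fork node Z6 ∈ conditioning set.
  P3: blocked at fork node Z6 ∈ conditioning set.
  P4: blocked at fork node Z6 ∈ conditioning set.
  P5: blocked at fork node Z6 ∈ conditioning set.
  P6: blocked at fork node Z6 ∈ conditioning set.
  P7: blocked at fork node Z6 ∈ conditioning set.
{Z1, Z6, Z7} does not satisfy the backdoor criterion.

No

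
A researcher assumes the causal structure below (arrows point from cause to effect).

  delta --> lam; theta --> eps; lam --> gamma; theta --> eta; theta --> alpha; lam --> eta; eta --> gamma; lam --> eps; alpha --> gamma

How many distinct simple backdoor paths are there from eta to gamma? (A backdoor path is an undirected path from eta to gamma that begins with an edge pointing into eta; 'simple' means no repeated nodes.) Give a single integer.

4

A backdoor path from eta to gamma is any simple undirected path whose first edge points into eta (i.e. leaves eta via a parent).
Parents of eta: {lam, theta}.
Enumerating:
  P1: eta <- theta -> alpha -> gamma
  P2: eta <- theta -> eps <- lam -> gamma
  P3: eta <- lam -> gamma
  P4: eta <- lam -> eps <- theta -> alpha -> gamma
That exhausts the simple backdoor paths. Count: 4.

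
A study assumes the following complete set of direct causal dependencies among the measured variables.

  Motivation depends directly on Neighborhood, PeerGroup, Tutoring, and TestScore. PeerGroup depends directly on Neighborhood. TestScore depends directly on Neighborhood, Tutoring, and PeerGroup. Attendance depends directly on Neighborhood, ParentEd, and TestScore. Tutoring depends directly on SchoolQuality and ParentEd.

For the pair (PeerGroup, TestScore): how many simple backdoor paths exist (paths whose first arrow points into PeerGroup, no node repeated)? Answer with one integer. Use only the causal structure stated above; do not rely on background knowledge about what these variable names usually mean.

7

A backdoor path from PeerGroup to TestScore is any simple undirected path whose first edge points into PeerGroup (i.e. leaves PeerGroup via a parent).
Parents of PeerGroup: {Neighborhood}.
Enumerating:
  P1: PeerGroup <- Neighborhood -> TestScore
  P2: PeerGroup <- Neighborhood -> Attendance <- ParentEd -> Tutoring -> TestScore
  P3: PeerGroup <- Neighborhood -> Attendance <- ParentEd -> Tutoring -> Motivation <- TestScore
  P4: PeerGroup <- Neighborhood -> Attendance <- TestScore
  P5: PeerGroup <- Neighborhood -> Motivation <- Tutoring <- ParentEd -> Attendance <- TestScore
  P6: PeerGroup <- Neighborhood -> Motivation <- Tutoring -> TestScore
  P7: PeerGroup <- Neighborhood -> Motivation <- TestScore
That exhausts the simple backdoor paths. Count: 7.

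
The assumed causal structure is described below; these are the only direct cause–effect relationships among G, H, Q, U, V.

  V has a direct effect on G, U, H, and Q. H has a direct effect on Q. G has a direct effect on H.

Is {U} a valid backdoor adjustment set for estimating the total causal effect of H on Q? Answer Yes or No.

No

Backdoor paths from H to Q (paths whose first edge points into H):
  P1: H <- V -> Q
  P2: H <- G <- V -> Q
Condition 1 (no descendant of H in the set): holds — descendants of H are {Q}; none are in {U}.
Condition 2 (every backdoor path blocked by {U}):
  P1: open — no interior node is in the conditioning set.
  P2: open — no interior node is in the conditioning set.
{U} does not satisfy the backdoor criterion.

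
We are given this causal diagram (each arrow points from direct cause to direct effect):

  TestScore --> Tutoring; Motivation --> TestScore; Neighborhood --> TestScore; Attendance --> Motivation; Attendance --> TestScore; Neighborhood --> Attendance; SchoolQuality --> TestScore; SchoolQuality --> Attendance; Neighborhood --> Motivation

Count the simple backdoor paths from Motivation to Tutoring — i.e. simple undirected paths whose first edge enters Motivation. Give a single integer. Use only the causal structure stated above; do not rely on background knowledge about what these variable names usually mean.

6

A backdoor path from Motivation to Tutoring is any simple undirected path whose first edge points into Motivation (i.e. leaves Motivation via a parent).
Parents of Motivation: {Attendance, Neighborhood}.
Enumerating:
  P1: Motivation <- Neighborhood -> Attendance <- SchoolQuality -> TestScore -> Tutoring
  P2: Motivation <- Neighborhood -> Attendance -> TestScore -> Tutoring
  P3: Motivation <- Neighborhood -> TestScore -> Tutoring
  P4: Motivation <- Attendance <- Neighborhood -> TestScore -> Tutoring
  P5: Motivation <- Attendance <- SchoolQuality -> TestScore -> Tutoring
  P6: Motivation <- Attendance -> TestScore -> Tutoring
That exhausts the simple backdoor paths. Count: 6.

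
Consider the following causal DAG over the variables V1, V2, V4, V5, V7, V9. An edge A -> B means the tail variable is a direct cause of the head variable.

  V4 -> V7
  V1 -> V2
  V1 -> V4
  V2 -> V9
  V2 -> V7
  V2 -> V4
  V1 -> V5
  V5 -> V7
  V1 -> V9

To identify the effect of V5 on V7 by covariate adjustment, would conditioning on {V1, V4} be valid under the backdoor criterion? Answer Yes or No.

Yes

Backdoor paths from V5 to V7 (paths whose first edge points into V5):
  P1: V5 <- V1 -> V2 -> V4 -> V7
  P2: V5 <- V1 -> V2 -> V7
  P3: V5 <- V1 -> V4 <- V2 -> V7
  P4: V5 <- V1 -> V4 -> V7
  P5: V5 <- V1 -> V9 <- V2 -> V4 -> V7
  P6: V5 <- V1 -> V9 <- V2 -> V7
Condition 1 (no descendant of V5 in the set): holds — descendants of V5 are {V7}; none are in {V1, V4}.
Condition 2 (every backdoor path blocked by {V1, V4}):
  P1: blocked at fork node V1 ∈ conditioning set.
  P2: blocked at fork node V1 ∈ conditioning set.
  P3: blocked at fork node V1 ∈ conditioning set.
  P4: blocked at fork node V1 ∈ conditioning set.
  P5: blocked at fork node V1 ∈ conditioning set.
  P6: blocked at fork node V1 ∈ conditioning set.
{V1, V4} satisfies the backdoor criterion.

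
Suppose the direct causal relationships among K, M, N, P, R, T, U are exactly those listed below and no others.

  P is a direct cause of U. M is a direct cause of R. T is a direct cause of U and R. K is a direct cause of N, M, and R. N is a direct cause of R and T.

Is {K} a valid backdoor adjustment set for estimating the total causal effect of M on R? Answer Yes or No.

Backdoor paths from M to R (paths whose first edge points into M):
  P1: M <- K -> N -> T -> R
  P2: M <- K -> N -> R
  P3: M <- K -> R
Condition 1 (no descendant of M in the set): holds — descendants of M are {R}; none are in {K}.
Condition 2 (every backdoor path blocked by {K}):
  P1: blocked at fork node K ∈ conditioning set.
  P2: blocked at fork node K ∈ conditioning set.
  P3: blocked at fork node K ∈ conditioning set.
{K} satisfies the backdoor criterion.

Yes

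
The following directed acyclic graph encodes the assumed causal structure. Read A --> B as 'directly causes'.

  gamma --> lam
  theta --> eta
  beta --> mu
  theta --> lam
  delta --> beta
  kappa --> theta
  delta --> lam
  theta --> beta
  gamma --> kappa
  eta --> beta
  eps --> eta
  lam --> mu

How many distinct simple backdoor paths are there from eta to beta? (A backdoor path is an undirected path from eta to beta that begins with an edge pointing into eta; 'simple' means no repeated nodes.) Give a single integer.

5

A backdoor path from eta to beta is any simple undirected path whose first edge points into eta (i.e. leaves eta via a parent).
Parents of eta: {eps, theta}.
Enumerating:
  P1: eta <- theta <- kappa <- gamma -> lam <- delta -> beta
  P2: eta <- theta <- kappa <- gamma -> lam -> mu <- beta
  P3: eta <- theta -> lam <- delta -> beta
  P4: eta <- theta -> lam -> mu <- beta
  P5: eta <- theta -> beta
That exhausts the simple backdoor paths. Count: 5.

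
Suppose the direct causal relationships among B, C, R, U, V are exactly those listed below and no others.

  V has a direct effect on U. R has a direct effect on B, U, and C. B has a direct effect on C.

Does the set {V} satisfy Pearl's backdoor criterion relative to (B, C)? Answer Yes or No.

Backdoor paths from B to C (paths whose first edge points into B):
  P1: B <- R -> C
Condition 1 (no descendant of B in the set): holds — descendants of B are {C}; none are in {V}.
Condition 2 (every backdoor path blocked by {V}):
  P1: open — no interior node is in the conditioning set.
{V} does not satisfy the backdoor criterion.

No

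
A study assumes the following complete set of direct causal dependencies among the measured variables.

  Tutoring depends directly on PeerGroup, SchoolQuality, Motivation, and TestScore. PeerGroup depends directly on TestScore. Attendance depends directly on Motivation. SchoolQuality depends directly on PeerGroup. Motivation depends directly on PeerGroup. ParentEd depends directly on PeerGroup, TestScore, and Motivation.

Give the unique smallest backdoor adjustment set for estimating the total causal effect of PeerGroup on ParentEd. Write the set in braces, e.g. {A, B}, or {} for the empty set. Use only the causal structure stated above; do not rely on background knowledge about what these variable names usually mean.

Variables eligible for adjustment (non-descendants of PeerGroup, excluding PeerGroup and ParentEd): {TestScore}.
Backdoor paths from PeerGroup to ParentEd:
  P1: PeerGroup <- TestScore -> ParentEd
  P2: PeerGroup <- TestScore -> Tutoring <- Motivation -> ParentEd
The empty set is not sufficient: P1 (PeerGroup <- TestScore -> ParentEd) has no collider blocking it and no conditioned non-collider, so it is open.
Try {TestScore}:
  P1: blocked at fork node TestScore ∈ conditioning set.
  P2: blocked at fork node TestScore ∈ conditioning set.
{TestScore} contains no descendant of PeerGroup and blocks every backdoor path.
{TestScore} is the unique smallest valid adjustment set.

{TestScore}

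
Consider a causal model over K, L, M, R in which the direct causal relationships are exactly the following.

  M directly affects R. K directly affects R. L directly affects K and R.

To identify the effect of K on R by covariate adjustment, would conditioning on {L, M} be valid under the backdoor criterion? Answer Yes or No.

Backdoor paths from K to R (paths whose first edge points into K):
  P1: K <- L -> R
Condition 1 (no descendant of K in the set): holds — descendants of K are {R}; none are in {L, M}.
Condition 2 (every backdoor path blocked by {L, M}):
  P1: blocked at fork node L ∈ conditioning set.
{L, M} satisfies the backdoor criterion.

Yes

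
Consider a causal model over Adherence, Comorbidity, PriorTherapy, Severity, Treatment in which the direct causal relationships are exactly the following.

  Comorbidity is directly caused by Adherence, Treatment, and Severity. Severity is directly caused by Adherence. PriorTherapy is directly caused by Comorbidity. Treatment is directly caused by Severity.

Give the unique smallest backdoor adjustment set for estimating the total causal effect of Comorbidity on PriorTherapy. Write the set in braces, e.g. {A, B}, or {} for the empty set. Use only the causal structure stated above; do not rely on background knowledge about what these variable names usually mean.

Variables eligible for adjustment (non-descendants of Comorbidity, excluding Comorbidity and PriorTherapy): {Adherence, Severity, Treatment}.
Backdoor paths from Comorbidity to PriorTherapy:
  (none)
With no backdoor paths the empty set already satisfies the criterion, and it is trivially minimal.

{}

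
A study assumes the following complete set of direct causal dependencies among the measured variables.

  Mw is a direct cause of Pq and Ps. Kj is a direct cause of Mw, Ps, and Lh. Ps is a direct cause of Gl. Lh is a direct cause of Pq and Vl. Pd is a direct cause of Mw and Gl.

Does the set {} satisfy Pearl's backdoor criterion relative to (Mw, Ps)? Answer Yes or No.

Backdoor paths from Mw to Ps (paths whose first edge points into Mw):
  P1: Mw <- Kj -> Ps
  P2: Mw <- Pd -> Gl <- Ps
Condition 1 (no descendant of Mw in the set): holds — descendants of Mw are {Gl, Pq, Ps}; none are in {}.
Condition 2 (every backdoor path blocked by {}):
  P1: open — no interior node is in the conditioning set.
  P2: blocked at collider Gl (neither it nor any descendant is in the conditioning set).
{} does not satisfy the backdoor criterion.

No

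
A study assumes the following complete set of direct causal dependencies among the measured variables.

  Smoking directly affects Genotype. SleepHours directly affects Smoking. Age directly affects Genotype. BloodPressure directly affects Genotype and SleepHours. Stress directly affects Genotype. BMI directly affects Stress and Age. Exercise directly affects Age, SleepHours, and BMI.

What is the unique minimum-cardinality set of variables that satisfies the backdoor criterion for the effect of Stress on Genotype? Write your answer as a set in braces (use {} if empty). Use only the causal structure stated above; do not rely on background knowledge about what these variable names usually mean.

Variables eligible for adjustment (non-descendants of Stress, excluding Stress and Genotype): {Age, BMI, BloodPressure, Exercise, SleepHours, Smoking}.
Backdoor paths from Stress to Genotype:
  P1: Stress <- BMI <- Exercise -> SleepHours <- BloodPressure -> Genotype
  P2: Stress <- BMI <- Exercise -> SleepHours -> Smoking -> Genotype
  P3: Stress <- BMI <- Exercise -> Age -> Genotype
  P4: Stress <- BMI -> Age <- Exercise -> SleepHours <- BloodPressure -> Genotype
  P5: Stress <- BMI -> Age <- Exercise -> SleepHours -> Smoking -> Genotype
  P6: Stress <- BMI -> Age -> Genotype
The empty set is not sufficient: P2 (Stress <- BMI <- Exercise -> SleepHours -> Smoking -> Genotype) has no collider blocking it and no conditioned non-collider, so it is open.
Try {BMI}:
  P1: blocked at chain node BMI ∈ conditioning set.
  P2: blocked at chain node BMI ∈ conditioning set.
  P3: blocked at chain node BMI ∈ conditioning set.
  P4: blocked at fork node BMI ∈ conditioning set.
  P5: blocked at fork node BMI ∈ conditioning set.
  P6: blocked at fork node BMI ∈ conditioning set.
{BMI} contains no descendant of Stress and blocks every backdoor path.
No other singleton works — e.g. {BloodPressure} leaves P2 open — so {BMI} is the unique smallest valid adjustment set.

{BMI}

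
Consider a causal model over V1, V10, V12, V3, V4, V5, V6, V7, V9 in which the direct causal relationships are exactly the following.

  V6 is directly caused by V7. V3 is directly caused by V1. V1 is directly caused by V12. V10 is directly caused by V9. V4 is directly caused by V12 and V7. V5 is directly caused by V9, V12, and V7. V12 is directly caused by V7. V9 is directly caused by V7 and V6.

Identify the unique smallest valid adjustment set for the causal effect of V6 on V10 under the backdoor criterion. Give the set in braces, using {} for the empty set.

{V7}

Variables eligible for adjustment (non-descendants of V6, excluding V6 and V10): {V1, V12, V3, V4, V7}.
Backdoor paths from V6 to V10:
  P1: V6 <- V7 -> V12 -> V5 <- V9 -> V10
  P2: V6 <- V7 -> V9 -> V10
  P3: V6 <- V7 -> V4 <- V12 -> V5 <- V9 -> V10
  P4: V6 <- V7 -> V5 <- V9 -> V10
The empty set is not sufficient: P2 (V6 <- V7 -> V9 -> V10) has no collider blocking it and no conditioned non-collider, so it is open.
Try {V7}:
  P1: blocked at fork node V7 ∈ conditioning set.
  P2: blocked at fork node V7 ∈ conditioning set.
  P3: blocked at fork node V7 ∈ conditioning set.
  P4: blocked at fork node V7 ∈ conditioning set.
{V7} contains no descendant of V6 and blocks every backdoor path.
No other singleton works — e.g. {V12} leaves P2 open — so {V7} is the unique smallest valid adjustment set.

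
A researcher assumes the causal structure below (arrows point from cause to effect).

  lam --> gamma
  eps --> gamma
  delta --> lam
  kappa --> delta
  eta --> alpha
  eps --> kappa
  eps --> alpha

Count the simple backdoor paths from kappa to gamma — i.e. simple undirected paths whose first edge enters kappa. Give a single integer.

1

A backdoor path from kappa to gamma is any simple undirected path whose first edge points into kappa (i.e. leaves kappa via a parent).
Parents of kappa: {eps}.
Enumerating:
  P1: kappa <- eps -> gamma
That exhausts the simple backdoor paths. Count: 1.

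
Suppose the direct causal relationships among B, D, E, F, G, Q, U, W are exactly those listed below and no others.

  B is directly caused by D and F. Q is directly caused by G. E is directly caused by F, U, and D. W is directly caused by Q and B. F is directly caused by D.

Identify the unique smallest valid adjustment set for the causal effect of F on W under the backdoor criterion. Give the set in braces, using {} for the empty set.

Variables eligible for adjustment (non-descendants of F, excluding F and W): {D, G, Q, U}.
Backdoor paths from F to W:
  P1: F <- D -> B -> W
The empty set is not sufficient: P1 (F <- D -> B -> W) has no collider blocking it and no conditioned non-collider, so it is open.
Try {D}:
  P1: blocked at fork node D ∈ conditioning set.
{D} contains no descendant of F and blocks every backdoor path.
No other singleton works — e.g. {G} leaves P1 open — so {D} is the unique smallest valid adjustment set.

{D}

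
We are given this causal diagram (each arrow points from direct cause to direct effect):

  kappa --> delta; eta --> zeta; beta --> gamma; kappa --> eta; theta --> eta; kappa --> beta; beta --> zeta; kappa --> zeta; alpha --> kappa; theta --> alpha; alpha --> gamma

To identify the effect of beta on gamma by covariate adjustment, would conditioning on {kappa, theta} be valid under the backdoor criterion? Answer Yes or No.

Backdoor paths from beta to gamma (paths whose first edge points into beta):
  P1: beta <- kappa <- alpha -> gamma
  P2: beta <- kappa -> eta <- theta -> alpha -> gamma
  P3: beta <- kappa -> zeta <- eta <- theta -> alpha -> gamma
Condition 1 (no descendant of beta in the set): holds — descendants of beta are {gamma, zeta}; none are in {kappa, theta}.
Condition 2 (every backdoor path blocked by {kappa, theta}):
  P1: blocked at chain node kappa ∈ conditioning set.
  P2: blocked at fork node kappa ∈ conditioning set.
  P3: blocked at fork node kappa ∈ conditioning set.
{kappa, theta} satisfies the backdoor criterion.

Yes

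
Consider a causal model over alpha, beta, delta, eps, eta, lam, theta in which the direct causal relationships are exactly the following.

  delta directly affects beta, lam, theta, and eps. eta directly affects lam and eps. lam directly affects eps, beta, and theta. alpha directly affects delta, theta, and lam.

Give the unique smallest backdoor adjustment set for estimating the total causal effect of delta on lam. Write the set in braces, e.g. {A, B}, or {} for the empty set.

Variables eligible for adjustment (non-descendants of delta, excluding delta and lam): {alpha, eta}.
Backdoor paths from delta to lam:
  P1: delta <- alpha -> lam
  P2: delta <- alpha -> theta <- lam
The empty set is not sufficient: P1 (delta <- alpha -> lam) has no collider blocking it and no conditioned non-collider, so it is open.
Try {alpha}:
  P1: blocked at fork node alpha ∈ conditioning set.
  P2: blocked at fork node alpha ∈ conditioning set.
{alpha} contains no descendant of delta and blocks every backdoor path.
No other singleton works — e.g. {eta} leaves P1 open — so {alpha} is the unique smallest valid adjustment set.

{alpha}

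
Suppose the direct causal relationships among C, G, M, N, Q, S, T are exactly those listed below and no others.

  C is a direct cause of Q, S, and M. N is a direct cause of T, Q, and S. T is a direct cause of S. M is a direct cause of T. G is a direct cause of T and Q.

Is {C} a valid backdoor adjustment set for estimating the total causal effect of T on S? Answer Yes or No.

No

Backdoor paths from T to S (paths whose first edge points into T):
  P1: T <- G -> Q <- N -> S
  P2: T <- G -> Q <- C -> S
  P3: T <- N -> Q <- C -> S
  P4: T <- N -> S
  P5: T <- M <- C -> Q <- N -> S
  P6: T <- M <- C -> S
Condition 1 (no descendant of T in the set): holds — descendants of T are {S}; none are in {C}.
Condition 2 (every backdoor path blocked by {C}):
  P1: blocked at collider Q (neither it nor any descendant is in the conditioning set).
  P2: blocked at collider Q (neither it nor any descendant is in the conditioning set).
  P3: blocked at collider Q (neither it nor any descendant is in the conditioning set).
  P4: open — no interior node is in the conditioning set.
  P5: blocked at fork node C ∈ conditioning set.
  P6: blocked at fork node C ∈ conditioning set.
{C} does not satisfy the backdoor criterion.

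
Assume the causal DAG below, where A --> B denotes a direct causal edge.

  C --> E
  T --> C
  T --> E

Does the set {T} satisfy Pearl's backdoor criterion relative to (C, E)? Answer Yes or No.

Backdoor paths from C to E (paths whose first edge points into C):
  P1: C <- T -> E
Condition 1 (no descendant of C in the set): holds — descendants of C are {E}; none are in {T}.
Condition 2 (every backdoor path blocked by {T}):
  P1: blocked at fork node T ∈ conditioning set.
{T} satisfies the backdoor criterion.

Yes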